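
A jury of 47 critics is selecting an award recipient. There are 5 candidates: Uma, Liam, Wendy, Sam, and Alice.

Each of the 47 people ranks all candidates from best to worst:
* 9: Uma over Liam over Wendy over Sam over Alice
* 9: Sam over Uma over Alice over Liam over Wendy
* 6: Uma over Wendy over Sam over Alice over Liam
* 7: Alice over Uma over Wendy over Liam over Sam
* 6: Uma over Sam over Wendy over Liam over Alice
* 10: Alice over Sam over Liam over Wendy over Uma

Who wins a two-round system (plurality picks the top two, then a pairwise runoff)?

Round 1 first-place votes: Uma 21, Liam 0, Wendy 0, Sam 9, Alice 17. Uma and Alice advance.
Runoff: Uma is ranked above Alice on 30 ballots, Alice above Uma on 17.

Uma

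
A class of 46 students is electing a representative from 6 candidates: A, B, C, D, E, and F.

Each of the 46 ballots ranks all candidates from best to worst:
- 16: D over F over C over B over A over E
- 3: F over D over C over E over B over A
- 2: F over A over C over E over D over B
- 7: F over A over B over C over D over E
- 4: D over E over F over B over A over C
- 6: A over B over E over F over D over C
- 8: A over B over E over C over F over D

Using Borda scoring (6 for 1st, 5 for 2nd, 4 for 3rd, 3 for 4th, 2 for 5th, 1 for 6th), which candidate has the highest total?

A: 16×2 + 3×1 + 2×5 + 7×5 + 4×2 + 6×6 + 8×6 = 172
B: 16×3 + 3×2 + 2×1 + 7×4 + 4×3 + 6×5 + 8×5 = 166
C: 16×4 + 3×4 + 2×4 + 7×3 + 4×1 + 6×1 + 8×3 = 139
D: 16×6 + 3×5 + 2×2 + 7×2 + 4×6 + 6×2 + 8×1 = 173
E: 16×1 + 3×3 + 2×3 + 7×1 + 4×5 + 6×4 + 8×4 = 114
F: 16×5 + 3×6 + 2×6 + 7×6 + 4×4 + 6×3 + 8×2 = 202

F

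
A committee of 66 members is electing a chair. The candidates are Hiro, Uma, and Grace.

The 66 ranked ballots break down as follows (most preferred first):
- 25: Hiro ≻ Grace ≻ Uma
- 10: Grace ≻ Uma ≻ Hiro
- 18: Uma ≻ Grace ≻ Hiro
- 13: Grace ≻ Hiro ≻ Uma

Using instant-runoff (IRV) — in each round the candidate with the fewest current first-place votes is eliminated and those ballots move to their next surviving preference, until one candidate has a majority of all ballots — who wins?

Grace

Round 1: Hiro 25, Uma 18, Grace 23. Uma eliminated.
Round 2: Hiro 25, Grace 41. Grace has a majority (≥34).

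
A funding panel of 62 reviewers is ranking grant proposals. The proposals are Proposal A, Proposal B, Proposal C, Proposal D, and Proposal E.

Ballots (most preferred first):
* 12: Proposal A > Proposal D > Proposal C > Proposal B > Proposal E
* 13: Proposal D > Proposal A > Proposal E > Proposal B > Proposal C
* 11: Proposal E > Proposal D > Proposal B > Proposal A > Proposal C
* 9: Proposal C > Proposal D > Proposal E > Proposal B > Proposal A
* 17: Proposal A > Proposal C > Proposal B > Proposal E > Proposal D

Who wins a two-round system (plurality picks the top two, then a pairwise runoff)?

Round 1 first-place votes: Proposal A 29, Proposal B 0, Proposal C 9, Proposal D 13, Proposal E 11. Proposal A and Proposal D advance.
Runoff: Proposal A is ranked above Proposal D on 29 ballots, Proposal D above Proposal A on 33.

Proposal D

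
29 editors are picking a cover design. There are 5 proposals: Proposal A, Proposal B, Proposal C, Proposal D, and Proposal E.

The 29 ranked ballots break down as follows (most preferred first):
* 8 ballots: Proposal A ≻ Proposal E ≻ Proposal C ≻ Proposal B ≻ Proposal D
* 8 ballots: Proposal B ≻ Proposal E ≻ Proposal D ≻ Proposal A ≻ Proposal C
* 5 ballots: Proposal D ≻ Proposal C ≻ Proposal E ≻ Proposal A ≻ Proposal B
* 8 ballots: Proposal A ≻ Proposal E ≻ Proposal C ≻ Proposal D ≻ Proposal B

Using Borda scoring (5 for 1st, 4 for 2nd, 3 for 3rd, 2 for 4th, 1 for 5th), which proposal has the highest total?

Proposal E

Proposal A: 8×5 + 8×2 + 5×2 + 8×5 = 106
Proposal B: 8×2 + 8×5 + 5×1 + 8×1 = 69
Proposal C: 8×3 + 8×1 + 5×4 + 8×3 = 76
Proposal D: 8×1 + 8×3 + 5×5 + 8×2 = 73
Proposal E: 8×4 + 8×4 + 5×3 + 8×4 = 111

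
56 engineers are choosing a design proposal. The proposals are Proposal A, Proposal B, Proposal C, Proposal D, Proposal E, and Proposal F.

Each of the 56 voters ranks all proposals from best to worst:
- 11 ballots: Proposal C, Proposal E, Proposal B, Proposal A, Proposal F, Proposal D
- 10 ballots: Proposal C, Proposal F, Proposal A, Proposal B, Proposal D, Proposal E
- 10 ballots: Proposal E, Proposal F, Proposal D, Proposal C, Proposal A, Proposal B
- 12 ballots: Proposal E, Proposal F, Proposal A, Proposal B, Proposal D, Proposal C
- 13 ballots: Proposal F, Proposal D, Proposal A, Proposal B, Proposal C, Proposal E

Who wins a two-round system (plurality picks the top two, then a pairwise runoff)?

Round 1 first-place votes: Proposal A 0, Proposal B 0, Proposal C 21, Proposal D 0, Proposal E 22, Proposal F 13. Proposal E and Proposal C advance.
Runoff: Proposal E is ranked above Proposal C on 22 ballots, Proposal C above Proposal E on 34.

Proposal C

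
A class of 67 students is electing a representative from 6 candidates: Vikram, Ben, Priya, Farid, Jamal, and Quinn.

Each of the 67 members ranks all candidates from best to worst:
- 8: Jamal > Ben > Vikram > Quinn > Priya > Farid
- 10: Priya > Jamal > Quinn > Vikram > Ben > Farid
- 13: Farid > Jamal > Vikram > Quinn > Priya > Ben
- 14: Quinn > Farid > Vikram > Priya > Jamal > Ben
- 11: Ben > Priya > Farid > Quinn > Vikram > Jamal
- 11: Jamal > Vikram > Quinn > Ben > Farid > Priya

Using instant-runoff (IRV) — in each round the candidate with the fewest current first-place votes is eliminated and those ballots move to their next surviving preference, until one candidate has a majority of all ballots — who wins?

Round 1: Vikram 0, Ben 11, Priya 10, Farid 13, Jamal 19, Quinn 14. Vikram eliminated.
Round 2: Ben 11, Priya 10, Farid 13, Jamal 19, Quinn 14. Priya eliminated.
Round 3: Ben 11, Farid 13, Jamal 29, Quinn 14. Ben eliminated.
Round 4: Farid 24, Jamal 29, Quinn 14. Quinn eliminated.
Round 5: Farid 38, Jamal 29. Farid has a majority (≥34).

Farid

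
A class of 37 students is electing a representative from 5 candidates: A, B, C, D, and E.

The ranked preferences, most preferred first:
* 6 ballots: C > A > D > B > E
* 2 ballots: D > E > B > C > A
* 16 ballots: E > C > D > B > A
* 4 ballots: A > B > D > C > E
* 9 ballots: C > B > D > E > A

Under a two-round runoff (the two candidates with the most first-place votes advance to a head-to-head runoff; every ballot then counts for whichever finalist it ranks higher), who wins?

Round 1 first-place votes: A 4, B 0, C 15, D 2, E 16. E and C advance.
Runoff: E is ranked above C on 18 ballots, C above E on 19.

C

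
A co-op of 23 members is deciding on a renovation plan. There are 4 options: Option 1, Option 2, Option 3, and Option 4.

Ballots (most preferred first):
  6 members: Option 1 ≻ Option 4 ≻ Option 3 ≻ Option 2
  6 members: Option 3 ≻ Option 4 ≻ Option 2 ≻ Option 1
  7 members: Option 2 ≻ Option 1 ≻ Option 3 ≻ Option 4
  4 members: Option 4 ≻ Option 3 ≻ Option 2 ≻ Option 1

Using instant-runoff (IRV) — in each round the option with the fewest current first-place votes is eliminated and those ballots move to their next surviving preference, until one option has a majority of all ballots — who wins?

Round 1: Option 1 6, Option 2 7, Option 3 6, Option 4 4. Option 4 eliminated.
Round 2: Option 1 6, Option 2 7, Option 3 10. Option 1 eliminated.
Round 3: Option 2 7, Option 3 16. Option 3 has a majority (≥12).

Option 3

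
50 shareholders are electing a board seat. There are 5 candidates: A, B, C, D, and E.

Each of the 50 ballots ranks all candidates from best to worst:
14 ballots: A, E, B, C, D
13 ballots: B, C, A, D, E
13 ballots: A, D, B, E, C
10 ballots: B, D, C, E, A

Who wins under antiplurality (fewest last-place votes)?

B

Last-place votes: A 10, B 0, C 13, D 14, E 13.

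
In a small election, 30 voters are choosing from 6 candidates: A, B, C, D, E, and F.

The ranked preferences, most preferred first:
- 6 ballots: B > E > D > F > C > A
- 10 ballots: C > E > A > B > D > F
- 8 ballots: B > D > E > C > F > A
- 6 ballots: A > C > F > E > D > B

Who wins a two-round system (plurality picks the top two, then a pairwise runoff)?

Round 1 first-place votes: A 6, B 14, C 10, D 0, E 0, F 0. B and C advance.
Runoff: B is ranked above C on 14 ballots, C above B on 16.

C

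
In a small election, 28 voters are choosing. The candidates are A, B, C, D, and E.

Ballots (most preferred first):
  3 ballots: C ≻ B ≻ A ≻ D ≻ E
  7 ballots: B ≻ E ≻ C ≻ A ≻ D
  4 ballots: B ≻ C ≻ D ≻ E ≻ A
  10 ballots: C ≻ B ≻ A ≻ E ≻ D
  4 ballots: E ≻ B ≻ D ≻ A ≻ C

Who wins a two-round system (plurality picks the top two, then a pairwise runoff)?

Round 1 first-place votes: A 0, B 11, C 13, D 0, E 4. C and B advance.
Runoff: C is ranked above B on 13 ballots, B above C on 15.

B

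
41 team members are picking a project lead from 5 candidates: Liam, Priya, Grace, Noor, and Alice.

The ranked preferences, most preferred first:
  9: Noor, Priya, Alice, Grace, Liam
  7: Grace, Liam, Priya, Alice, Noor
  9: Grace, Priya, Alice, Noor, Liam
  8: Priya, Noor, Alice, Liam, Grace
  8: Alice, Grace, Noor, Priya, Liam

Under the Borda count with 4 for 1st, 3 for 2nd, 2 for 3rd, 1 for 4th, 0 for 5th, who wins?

Priya

Liam: 9×0 + 7×3 + 9×0 + 8×1 + 8×0 = 29
Priya: 9×3 + 7×2 + 9×3 + 8×4 + 8×1 = 108
Grace: 9×1 + 7×4 + 9×4 + 8×0 + 8×3 = 97
Noor: 9×4 + 7×0 + 9×1 + 8×3 + 8×2 = 85
Alice: 9×2 + 7×1 + 9×2 + 8×2 + 8×4 = 91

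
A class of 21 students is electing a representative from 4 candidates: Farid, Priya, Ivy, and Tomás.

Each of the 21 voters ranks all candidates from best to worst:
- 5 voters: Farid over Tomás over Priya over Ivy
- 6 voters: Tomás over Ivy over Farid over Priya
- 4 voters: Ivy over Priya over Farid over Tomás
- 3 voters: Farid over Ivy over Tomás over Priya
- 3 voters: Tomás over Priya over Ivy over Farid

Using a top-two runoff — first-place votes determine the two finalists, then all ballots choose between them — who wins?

Farid

Round 1 first-place votes: Farid 8, Priya 0, Ivy 4, Tomás 9. Tomás and Farid advance.
Runoff: Tomás is ranked above Farid on 9 ballots, Farid above Tomás on 12.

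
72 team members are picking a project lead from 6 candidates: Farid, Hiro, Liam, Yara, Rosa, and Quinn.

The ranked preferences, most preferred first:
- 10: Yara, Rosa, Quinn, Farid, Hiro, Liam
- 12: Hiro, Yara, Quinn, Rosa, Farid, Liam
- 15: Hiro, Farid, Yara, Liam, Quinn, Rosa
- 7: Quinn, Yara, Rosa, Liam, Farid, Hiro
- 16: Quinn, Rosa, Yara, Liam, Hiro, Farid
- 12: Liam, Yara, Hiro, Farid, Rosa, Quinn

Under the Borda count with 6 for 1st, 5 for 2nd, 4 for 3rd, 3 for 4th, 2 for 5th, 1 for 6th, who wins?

Yara

Farid: 10×3 + 12×2 + 15×5 + 7×2 + 16×1 + 12×3 = 195
Hiro: 10×2 + 12×6 + 15×6 + 7×1 + 16×2 + 12×4 = 269
Liam: 10×1 + 12×1 + 15×3 + 7×3 + 16×3 + 12×6 = 208
Yara: 10×6 + 12×5 + 15×4 + 7×5 + 16×4 + 12×5 = 339
Rosa: 10×5 + 12×3 + 15×1 + 7×4 + 16×5 + 12×2 = 233
Quinn: 10×4 + 12×4 + 15×2 + 7×6 + 16×6 + 12×1 = 268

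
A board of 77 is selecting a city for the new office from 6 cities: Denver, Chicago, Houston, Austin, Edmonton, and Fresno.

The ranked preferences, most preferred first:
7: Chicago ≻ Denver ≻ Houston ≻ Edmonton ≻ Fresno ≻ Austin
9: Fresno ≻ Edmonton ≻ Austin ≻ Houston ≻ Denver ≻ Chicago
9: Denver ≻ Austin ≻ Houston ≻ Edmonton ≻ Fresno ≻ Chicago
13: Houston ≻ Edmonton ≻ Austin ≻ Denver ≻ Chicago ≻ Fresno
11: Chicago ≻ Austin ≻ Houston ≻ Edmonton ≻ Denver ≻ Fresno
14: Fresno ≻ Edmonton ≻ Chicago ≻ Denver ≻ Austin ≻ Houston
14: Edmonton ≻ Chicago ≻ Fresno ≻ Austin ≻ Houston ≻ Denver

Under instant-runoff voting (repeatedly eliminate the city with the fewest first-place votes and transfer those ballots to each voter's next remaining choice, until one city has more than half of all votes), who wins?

Round 1: Denver 9, Chicago 18, Houston 13, Austin 0, Edmonton 14, Fresno 23. Austin eliminated.
Round 2: Denver 9, Chicago 18, Houston 13, Edmonton 14, Fresno 23. Denver eliminated.
Round 3: Chicago 18, Houston 22, Edmonton 14, Fresno 23. Edmonton eliminated.
Round 4: Chicago 32, Houston 22, Fresno 23. Houston eliminated.
Round 5: Chicago 45, Fresno 32. Chicago has a majority (≥39).

Chicago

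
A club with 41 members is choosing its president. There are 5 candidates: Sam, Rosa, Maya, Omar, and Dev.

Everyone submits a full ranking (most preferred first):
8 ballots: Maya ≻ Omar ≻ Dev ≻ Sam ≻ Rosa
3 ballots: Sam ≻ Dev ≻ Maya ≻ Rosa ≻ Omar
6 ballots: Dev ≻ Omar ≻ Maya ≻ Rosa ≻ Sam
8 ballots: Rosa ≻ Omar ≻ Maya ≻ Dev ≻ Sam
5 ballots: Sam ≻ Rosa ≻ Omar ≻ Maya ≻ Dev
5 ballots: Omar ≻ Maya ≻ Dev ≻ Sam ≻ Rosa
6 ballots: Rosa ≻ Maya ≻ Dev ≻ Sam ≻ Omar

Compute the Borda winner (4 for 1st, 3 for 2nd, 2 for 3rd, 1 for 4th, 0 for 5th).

Sam: 8×1 + 3×4 + 6×0 + 8×0 + 5×4 + 5×1 + 6×1 = 51
Rosa: 8×0 + 3×1 + 6×1 + 8×4 + 5×3 + 5×0 + 6×4 = 80
Maya: 8×4 + 3×2 + 6×2 + 8×2 + 5×1 + 5×3 + 6×3 = 104
Omar: 8×3 + 3×0 + 6×3 + 8×3 + 5×2 + 5×4 + 6×0 = 96
Dev: 8×2 + 3×3 + 6×4 + 8×1 + 5×0 + 5×2 + 6×2 = 79

Maya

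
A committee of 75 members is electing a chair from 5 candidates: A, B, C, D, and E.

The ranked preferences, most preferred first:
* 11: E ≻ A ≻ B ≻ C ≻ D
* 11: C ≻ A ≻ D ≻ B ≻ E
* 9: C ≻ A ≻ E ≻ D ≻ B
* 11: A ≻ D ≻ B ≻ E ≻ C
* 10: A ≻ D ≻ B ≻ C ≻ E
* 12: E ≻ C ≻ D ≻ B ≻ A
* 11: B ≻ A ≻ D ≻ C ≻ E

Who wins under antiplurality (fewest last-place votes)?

B

Last-place votes: A 12, B 9, C 11, D 11, E 32.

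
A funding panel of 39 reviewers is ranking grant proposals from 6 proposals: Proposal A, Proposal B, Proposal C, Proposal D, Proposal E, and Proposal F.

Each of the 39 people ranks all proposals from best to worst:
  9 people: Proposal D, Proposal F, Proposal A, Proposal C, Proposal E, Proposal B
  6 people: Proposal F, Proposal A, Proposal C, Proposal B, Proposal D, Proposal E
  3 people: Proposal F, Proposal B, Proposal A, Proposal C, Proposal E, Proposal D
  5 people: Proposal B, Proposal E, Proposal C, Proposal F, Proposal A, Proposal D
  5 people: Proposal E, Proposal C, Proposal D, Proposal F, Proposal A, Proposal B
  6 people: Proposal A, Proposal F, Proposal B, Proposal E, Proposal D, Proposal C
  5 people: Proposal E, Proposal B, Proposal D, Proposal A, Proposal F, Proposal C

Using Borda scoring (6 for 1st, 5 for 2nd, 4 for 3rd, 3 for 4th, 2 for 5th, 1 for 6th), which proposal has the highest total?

Proposal F

Proposal A: 9×4 + 6×5 + 3×4 + 5×2 + 5×2 + 6×6 + 5×3 = 149
Proposal B: 9×1 + 6×3 + 3×5 + 5×6 + 5×1 + 6×4 + 5×5 = 126
Proposal C: 9×3 + 6×4 + 3×3 + 5×4 + 5×5 + 6×1 + 5×1 = 116
Proposal D: 9×6 + 6×2 + 3×1 + 5×1 + 5×4 + 6×2 + 5×4 = 126
Proposal E: 9×2 + 6×1 + 3×2 + 5×5 + 5×6 + 6×3 + 5×6 = 133
Proposal F: 9×5 + 6×6 + 3×6 + 5×3 + 5×3 + 6×5 + 5×2 = 169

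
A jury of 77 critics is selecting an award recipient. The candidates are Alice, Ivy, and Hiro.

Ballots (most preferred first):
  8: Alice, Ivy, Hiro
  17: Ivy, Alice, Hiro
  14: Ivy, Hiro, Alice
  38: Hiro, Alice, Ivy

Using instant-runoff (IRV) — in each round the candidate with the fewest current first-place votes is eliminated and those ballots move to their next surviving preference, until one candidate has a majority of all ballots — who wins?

Round 1: Alice 8, Ivy 31, Hiro 38. Alice eliminated.
Round 2: Ivy 39, Hiro 38. Ivy has a majority (≥39).

Ivy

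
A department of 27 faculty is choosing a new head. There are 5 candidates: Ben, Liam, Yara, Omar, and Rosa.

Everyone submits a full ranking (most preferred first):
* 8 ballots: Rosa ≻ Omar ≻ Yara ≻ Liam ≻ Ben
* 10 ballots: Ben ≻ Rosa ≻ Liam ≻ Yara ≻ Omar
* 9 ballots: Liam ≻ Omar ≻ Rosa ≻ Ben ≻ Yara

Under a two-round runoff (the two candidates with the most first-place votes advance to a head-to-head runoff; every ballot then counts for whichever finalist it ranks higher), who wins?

Liam

Round 1 first-place votes: Ben 10, Liam 9, Yara 0, Omar 0, Rosa 8. Ben and Liam advance.
Runoff: Ben is ranked above Liam on 10 ballots, Liam above Ben on 17.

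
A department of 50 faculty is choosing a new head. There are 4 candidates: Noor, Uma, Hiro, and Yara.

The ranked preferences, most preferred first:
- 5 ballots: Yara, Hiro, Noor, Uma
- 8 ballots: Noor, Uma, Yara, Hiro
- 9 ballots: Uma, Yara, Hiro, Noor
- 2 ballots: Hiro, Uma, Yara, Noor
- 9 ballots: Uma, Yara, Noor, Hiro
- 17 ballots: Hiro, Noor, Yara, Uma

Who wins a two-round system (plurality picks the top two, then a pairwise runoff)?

Round 1 first-place votes: Noor 8, Uma 18, Hiro 19, Yara 5. Hiro and Uma advance.
Runoff: Hiro is ranked above Uma on 24 ballots, Uma above Hiro on 26.

Uma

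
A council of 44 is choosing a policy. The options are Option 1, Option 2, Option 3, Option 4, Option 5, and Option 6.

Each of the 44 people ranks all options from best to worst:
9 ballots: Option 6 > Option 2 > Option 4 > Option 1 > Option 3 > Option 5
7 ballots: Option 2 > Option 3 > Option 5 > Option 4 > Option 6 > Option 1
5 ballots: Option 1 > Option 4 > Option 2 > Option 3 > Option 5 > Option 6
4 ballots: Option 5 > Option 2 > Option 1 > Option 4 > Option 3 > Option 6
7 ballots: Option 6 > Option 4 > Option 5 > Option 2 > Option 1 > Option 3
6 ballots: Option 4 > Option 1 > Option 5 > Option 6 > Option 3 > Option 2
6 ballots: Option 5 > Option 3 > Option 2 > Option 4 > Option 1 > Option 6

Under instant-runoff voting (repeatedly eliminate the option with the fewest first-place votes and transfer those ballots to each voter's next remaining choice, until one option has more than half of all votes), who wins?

Option 5

Round 1: Option 1 5, Option 2 7, Option 3 0, Option 4 6, Option 5 10, Option 6 16. Option 3 eliminated.
Round 2: Option 1 5, Option 2 7, Option 4 6, Option 5 10, Option 6 16. Option 1 eliminated.
Round 3: Option 2 7, Option 4 11, Option 5 10, Option 6 16. Option 2 eliminated.
Round 4: Option 4 11, Option 5 17, Option 6 16. Option 4 eliminated.
Round 5: Option 5 28, Option 6 16. Option 5 has a majority (≥23).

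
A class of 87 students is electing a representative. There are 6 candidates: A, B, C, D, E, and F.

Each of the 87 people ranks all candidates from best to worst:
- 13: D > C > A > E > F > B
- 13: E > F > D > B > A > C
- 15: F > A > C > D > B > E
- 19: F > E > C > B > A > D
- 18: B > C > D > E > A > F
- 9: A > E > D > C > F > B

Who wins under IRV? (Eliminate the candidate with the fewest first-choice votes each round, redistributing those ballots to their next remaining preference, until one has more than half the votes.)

Round 1: A 9, B 18, C 0, D 13, E 13, F 34. C eliminated.
Round 2: A 9, B 18, D 13, E 13, F 34. A eliminated.
Round 3: B 18, D 13, E 22, F 34. D eliminated.
Round 4: B 18, E 35, F 34. B eliminated.
Round 5: E 53, F 34. E has a majority (≥44).

E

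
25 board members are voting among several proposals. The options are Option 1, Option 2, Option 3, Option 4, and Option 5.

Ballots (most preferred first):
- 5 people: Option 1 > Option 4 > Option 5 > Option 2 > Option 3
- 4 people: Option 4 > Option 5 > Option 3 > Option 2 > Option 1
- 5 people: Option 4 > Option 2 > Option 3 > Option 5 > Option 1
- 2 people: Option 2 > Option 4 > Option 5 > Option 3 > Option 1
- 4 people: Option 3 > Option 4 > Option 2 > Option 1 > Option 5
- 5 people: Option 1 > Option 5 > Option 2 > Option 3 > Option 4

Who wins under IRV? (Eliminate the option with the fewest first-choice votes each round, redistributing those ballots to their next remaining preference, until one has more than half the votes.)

Option 4

Round 1: Option 1 10, Option 2 2, Option 3 4, Option 4 9, Option 5 0. Option 5 eliminated.
Round 2: Option 1 10, Option 2 2, Option 3 4, Option 4 9. Option 2 eliminated.
Round 3: Option 1 10, Option 3 4, Option 4 11. Option 3 eliminated.
Round 4: Option 1 10, Option 4 15. Option 4 has a majority (≥13).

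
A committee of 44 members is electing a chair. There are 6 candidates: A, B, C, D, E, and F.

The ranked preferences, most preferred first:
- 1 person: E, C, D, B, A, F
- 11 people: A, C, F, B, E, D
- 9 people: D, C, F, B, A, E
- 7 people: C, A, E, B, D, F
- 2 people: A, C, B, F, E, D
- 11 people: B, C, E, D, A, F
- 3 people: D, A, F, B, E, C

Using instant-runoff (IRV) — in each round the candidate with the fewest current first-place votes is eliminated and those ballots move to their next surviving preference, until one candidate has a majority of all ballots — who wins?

D

Round 1: A 13, B 11, C 7, D 12, E 1, F 0. F eliminated.
Round 2: A 13, B 11, C 7, D 12, E 1. E eliminated.
Round 3: A 13, B 11, C 8, D 12. C eliminated.
Round 4: A 20, B 11, D 13. B eliminated.
Round 5: A 20, D 24. D has a majority (≥23).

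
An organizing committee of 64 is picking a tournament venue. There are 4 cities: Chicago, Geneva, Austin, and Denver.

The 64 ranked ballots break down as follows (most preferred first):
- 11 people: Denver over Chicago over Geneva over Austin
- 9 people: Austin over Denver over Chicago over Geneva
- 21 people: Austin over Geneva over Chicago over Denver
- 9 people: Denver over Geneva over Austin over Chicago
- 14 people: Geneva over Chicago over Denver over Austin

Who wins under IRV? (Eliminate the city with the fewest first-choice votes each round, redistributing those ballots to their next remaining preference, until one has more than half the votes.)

Round 1: Chicago 0, Geneva 14, Austin 30, Denver 20. Chicago eliminated.
Round 2: Geneva 14, Austin 30, Denver 20. Geneva eliminated.
Round 3: Austin 30, Denver 34. Denver has a majority (≥33).

Denver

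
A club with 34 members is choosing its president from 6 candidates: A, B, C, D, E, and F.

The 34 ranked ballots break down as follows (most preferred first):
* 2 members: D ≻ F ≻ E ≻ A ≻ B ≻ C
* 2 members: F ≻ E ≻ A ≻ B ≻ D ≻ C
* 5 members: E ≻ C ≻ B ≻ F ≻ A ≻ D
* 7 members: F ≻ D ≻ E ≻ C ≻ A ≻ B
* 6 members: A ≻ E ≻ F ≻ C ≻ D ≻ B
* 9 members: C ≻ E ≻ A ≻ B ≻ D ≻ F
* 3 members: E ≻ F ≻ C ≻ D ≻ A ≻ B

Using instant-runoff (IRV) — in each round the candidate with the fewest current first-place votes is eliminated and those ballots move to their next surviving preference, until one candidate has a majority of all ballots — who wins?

E

Round 1: A 6, B 0, C 9, D 2, E 8, F 9. B eliminated.
Round 2: A 6, C 9, D 2, E 8, F 9. D eliminated.
Round 3: A 6, C 9, E 8, F 11. A eliminated.
Round 4: C 9, E 14, F 11. C eliminated.
Round 5: E 23, F 11. E has a majority (≥18).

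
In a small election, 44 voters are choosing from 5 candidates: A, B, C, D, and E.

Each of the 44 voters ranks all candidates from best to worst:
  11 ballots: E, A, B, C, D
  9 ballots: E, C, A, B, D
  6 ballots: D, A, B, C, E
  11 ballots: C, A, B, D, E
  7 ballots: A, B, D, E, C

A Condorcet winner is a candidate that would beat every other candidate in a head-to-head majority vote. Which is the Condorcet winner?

A

A vs B: 44–0
A vs C: 24–20
A vs D: 38–6
A vs E: 24–20
A beats every other candidate.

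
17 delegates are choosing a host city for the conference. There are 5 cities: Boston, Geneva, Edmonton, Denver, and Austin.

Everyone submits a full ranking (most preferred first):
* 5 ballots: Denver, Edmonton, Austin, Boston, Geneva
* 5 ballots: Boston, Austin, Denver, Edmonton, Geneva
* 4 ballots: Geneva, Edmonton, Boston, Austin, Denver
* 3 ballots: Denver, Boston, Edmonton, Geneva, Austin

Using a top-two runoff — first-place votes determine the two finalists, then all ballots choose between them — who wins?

Boston

Round 1 first-place votes: Boston 5, Geneva 4, Edmonton 0, Denver 8, Austin 0. Denver and Boston advance.
Runoff: Denver is ranked above Boston on 8 ballots, Boston above Denver on 9.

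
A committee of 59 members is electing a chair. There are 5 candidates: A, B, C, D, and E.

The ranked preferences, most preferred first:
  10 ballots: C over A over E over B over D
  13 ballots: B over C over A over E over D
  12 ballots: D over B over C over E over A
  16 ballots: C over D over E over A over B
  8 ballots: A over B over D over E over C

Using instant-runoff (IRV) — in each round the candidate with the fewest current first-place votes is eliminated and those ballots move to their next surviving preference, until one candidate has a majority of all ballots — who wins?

Round 1: A 8, B 13, C 26, D 12, E 0. E eliminated.
Round 2: A 8, B 13, C 26, D 12. A eliminated.
Round 3: B 21, C 26, D 12. D eliminated.
Round 4: B 33, C 26. B has a majority (≥30).

B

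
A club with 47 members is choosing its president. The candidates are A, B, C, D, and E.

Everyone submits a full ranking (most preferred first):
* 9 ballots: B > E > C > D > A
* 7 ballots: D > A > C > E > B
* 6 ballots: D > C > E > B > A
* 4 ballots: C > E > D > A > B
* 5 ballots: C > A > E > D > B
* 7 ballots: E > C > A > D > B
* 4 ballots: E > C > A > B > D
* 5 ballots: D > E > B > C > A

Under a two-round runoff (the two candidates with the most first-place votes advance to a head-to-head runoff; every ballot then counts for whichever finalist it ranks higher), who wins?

E

Round 1 first-place votes: A 0, B 9, C 9, D 18, E 11. D and E advance.
Runoff: D is ranked above E on 18 ballots, E above D on 29.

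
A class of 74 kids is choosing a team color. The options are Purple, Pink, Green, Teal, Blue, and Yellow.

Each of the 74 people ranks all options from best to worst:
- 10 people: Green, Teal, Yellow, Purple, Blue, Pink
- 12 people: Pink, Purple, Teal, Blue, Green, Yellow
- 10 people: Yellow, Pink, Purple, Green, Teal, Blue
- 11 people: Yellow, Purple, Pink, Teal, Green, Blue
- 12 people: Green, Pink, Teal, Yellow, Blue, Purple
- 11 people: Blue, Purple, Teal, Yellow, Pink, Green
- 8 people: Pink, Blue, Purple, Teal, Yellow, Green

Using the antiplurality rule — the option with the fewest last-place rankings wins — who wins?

Teal

Last-place votes: Purple 12, Pink 10, Green 19, Teal 0, Blue 21, Yellow 12.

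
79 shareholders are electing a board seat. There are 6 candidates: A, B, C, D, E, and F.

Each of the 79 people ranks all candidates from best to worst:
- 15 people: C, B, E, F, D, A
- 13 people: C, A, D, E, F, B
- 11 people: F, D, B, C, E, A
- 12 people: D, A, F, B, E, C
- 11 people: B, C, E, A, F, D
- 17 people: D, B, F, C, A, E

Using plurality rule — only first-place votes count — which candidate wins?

First-place votes: A 0, B 11, C 28, D 29, E 0, F 11.

D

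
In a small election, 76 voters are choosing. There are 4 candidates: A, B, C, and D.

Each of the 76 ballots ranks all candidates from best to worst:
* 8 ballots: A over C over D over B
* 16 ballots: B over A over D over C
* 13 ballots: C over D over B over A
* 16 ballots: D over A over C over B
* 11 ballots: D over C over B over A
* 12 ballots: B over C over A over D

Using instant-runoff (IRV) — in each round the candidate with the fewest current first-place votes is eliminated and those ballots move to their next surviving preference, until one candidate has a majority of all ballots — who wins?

Round 1: A 8, B 28, C 13, D 27. A eliminated.
Round 2: B 28, C 21, D 27. C eliminated.
Round 3: B 28, D 48. D has a majority (≥39).

D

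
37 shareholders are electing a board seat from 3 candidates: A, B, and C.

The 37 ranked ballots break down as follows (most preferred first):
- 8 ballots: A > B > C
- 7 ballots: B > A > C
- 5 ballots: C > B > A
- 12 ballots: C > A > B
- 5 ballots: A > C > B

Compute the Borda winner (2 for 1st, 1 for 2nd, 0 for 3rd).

A: 8×2 + 7×1 + 5×0 + 12×1 + 5×2 = 45
B: 8×1 + 7×2 + 5×1 + 12×0 + 5×0 = 27
C: 8×0 + 7×0 + 5×2 + 12×2 + 5×1 = 39

A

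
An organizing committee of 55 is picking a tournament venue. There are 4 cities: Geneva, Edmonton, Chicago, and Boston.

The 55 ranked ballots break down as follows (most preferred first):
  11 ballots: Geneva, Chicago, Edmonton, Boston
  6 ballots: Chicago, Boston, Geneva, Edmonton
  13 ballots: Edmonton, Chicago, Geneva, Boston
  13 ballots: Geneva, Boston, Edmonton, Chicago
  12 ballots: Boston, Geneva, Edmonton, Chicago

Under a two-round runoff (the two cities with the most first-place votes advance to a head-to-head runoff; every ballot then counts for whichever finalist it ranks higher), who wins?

Round 1 first-place votes: Geneva 24, Edmonton 13, Chicago 6, Boston 12. Geneva and Edmonton advance.
Runoff: Geneva is ranked above Edmonton on 42 ballots, Edmonton above Geneva on 13.

Geneva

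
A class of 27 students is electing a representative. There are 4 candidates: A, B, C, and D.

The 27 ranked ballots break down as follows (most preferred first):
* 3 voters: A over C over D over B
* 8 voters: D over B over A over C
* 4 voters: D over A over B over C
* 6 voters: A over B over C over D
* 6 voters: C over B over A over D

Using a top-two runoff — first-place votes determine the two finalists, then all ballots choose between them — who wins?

A

Round 1 first-place votes: A 9, B 0, C 6, D 12. D and A advance.
Runoff: D is ranked above A on 12 ballots, A above D on 15.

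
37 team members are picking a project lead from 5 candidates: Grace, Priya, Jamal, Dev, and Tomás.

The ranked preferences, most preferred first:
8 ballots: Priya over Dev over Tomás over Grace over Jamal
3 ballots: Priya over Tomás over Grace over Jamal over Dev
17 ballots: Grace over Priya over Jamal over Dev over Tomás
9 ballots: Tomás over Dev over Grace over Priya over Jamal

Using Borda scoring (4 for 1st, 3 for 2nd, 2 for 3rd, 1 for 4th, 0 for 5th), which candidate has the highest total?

Grace: 8×1 + 3×2 + 17×4 + 9×2 = 100
Priya: 8×4 + 3×4 + 17×3 + 9×1 = 104
Jamal: 8×0 + 3×1 + 17×2 + 9×0 = 37
Dev: 8×3 + 3×0 + 17×1 + 9×3 = 68
Tomás: 8×2 + 3×3 + 17×0 + 9×4 = 61

Priya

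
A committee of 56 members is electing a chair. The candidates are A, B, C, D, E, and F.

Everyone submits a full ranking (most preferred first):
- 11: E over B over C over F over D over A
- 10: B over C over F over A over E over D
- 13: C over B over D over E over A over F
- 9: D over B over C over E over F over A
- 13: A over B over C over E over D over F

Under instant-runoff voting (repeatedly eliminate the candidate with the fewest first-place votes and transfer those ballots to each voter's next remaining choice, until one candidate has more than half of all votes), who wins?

B

Round 1: A 13, B 10, C 13, D 9, E 11, F 0. F eliminated.
Round 2: A 13, B 10, C 13, D 9, E 11. D eliminated.
Round 3: A 13, B 19, C 13, E 11. E eliminated.
Round 4: A 13, B 30, C 13. B has a majority (≥29).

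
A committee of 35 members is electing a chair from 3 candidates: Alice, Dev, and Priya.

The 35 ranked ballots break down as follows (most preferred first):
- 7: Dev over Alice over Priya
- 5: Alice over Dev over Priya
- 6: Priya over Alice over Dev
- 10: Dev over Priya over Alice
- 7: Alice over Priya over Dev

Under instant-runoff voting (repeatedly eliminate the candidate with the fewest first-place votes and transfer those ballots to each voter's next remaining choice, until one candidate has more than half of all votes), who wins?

Alice

Round 1: Alice 12, Dev 17, Priya 6. Priya eliminated.
Round 2: Alice 18, Dev 17. Alice has a majority (≥18).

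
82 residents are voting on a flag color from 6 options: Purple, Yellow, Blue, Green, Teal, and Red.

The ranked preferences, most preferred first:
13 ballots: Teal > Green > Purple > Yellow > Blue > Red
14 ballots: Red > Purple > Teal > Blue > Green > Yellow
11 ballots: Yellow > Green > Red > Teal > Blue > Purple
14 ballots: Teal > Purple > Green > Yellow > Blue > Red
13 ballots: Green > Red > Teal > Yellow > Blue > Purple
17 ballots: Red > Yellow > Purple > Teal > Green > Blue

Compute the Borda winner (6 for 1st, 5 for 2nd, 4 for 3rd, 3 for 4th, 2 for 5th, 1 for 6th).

Purple: 13×4 + 14×5 + 11×1 + 14×5 + 13×1 + 17×4 = 284
Yellow: 13×3 + 14×1 + 11×6 + 14×3 + 13×3 + 17×5 = 285
Blue: 13×2 + 14×3 + 11×2 + 14×2 + 13×2 + 17×1 = 161
Green: 13×5 + 14×2 + 11×5 + 14×4 + 13×6 + 17×2 = 316
Teal: 13×6 + 14×4 + 11×3 + 14×6 + 13×4 + 17×3 = 354
Red: 13×1 + 14×6 + 11×4 + 14×1 + 13×5 + 17×6 = 322

Teal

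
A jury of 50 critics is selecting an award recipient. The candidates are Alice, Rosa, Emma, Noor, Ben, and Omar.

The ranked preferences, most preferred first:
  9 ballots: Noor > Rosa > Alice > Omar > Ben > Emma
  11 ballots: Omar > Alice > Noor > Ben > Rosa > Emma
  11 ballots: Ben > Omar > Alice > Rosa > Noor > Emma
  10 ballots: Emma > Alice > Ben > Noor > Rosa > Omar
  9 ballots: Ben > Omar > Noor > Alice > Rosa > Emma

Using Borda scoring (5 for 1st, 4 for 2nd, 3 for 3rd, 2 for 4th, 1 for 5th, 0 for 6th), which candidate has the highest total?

Alice

Alice: 9×3 + 11×4 + 11×3 + 10×4 + 9×2 = 162
Rosa: 9×4 + 11×1 + 11×2 + 10×1 + 9×1 = 88
Emma: 9×0 + 11×0 + 11×0 + 10×5 + 9×0 = 50
Noor: 9×5 + 11×3 + 11×1 + 10×2 + 9×3 = 136
Ben: 9×1 + 11×2 + 11×5 + 10×3 + 9×5 = 161
Omar: 9×2 + 11×5 + 11×4 + 10×0 + 9×4 = 153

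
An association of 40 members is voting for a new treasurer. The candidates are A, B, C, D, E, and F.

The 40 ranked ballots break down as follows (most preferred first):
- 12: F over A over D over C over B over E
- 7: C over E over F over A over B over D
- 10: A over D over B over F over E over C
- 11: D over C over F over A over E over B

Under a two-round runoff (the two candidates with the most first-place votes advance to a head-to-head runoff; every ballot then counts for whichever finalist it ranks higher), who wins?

Round 1 first-place votes: A 10, B 0, C 7, D 11, E 0, F 12. F and D advance.
Runoff: F is ranked above D on 19 ballots, D above F on 21.

D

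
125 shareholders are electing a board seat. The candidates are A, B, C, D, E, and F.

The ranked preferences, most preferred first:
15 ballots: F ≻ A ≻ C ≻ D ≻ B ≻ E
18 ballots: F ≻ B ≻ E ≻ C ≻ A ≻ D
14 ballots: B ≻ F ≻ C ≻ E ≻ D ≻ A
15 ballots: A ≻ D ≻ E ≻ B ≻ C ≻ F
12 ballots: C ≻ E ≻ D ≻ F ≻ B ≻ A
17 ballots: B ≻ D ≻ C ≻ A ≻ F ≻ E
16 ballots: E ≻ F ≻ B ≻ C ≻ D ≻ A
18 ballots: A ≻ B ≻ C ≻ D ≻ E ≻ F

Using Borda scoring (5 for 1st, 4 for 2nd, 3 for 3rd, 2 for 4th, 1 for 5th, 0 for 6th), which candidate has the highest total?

B

A: 15×4 + 18×1 + 14×0 + 15×5 + 12×0 + 17×2 + 16×0 + 18×5 = 277
B: 15×1 + 18×4 + 14×5 + 15×2 + 12×1 + 17×5 + 16×3 + 18×4 = 404
C: 15×3 + 18×2 + 14×3 + 15×1 + 12×5 + 17×3 + 16×2 + 18×3 = 335
D: 15×2 + 18×0 + 14×1 + 15×4 + 12×3 + 17×4 + 16×1 + 18×2 = 260
E: 15×0 + 18×3 + 14×2 + 15×3 + 12×4 + 17×0 + 16×5 + 18×1 = 273
F: 15×5 + 18×5 + 14×4 + 15×0 + 12×2 + 17×1 + 16×4 + 18×0 = 326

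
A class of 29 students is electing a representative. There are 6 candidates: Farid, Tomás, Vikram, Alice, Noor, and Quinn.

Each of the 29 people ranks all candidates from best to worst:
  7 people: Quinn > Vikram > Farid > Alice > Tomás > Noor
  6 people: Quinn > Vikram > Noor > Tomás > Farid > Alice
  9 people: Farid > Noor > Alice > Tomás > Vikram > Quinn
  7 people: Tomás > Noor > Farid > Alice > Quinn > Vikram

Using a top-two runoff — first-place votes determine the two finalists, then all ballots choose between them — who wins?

Round 1 first-place votes: Farid 9, Tomás 7, Vikram 0, Alice 0, Noor 0, Quinn 13. Quinn and Farid advance.
Runoff: Quinn is ranked above Farid on 13 ballots, Farid above Quinn on 16.

Farid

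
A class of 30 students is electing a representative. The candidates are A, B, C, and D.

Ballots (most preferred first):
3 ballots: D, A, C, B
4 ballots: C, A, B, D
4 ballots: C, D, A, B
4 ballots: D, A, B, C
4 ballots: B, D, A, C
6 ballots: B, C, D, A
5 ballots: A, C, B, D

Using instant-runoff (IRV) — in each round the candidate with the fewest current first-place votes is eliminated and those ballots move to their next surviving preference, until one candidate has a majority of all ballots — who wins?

Round 1: A 5, B 10, C 8, D 7. A eliminated.
Round 2: B 10, C 13, D 7. D eliminated.
Round 3: B 14, C 16. C has a majority (≥16).

C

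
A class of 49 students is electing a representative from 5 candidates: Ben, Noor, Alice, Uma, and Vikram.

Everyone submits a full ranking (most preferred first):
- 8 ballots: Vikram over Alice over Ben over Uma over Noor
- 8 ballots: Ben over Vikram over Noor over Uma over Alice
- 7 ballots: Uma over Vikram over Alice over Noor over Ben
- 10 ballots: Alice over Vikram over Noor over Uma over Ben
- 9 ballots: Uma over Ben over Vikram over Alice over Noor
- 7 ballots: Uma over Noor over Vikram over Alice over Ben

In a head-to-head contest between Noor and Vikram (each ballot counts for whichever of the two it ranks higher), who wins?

Noor is ranked above Vikram on 7 ballots; Vikram above Noor on 42.

Vikram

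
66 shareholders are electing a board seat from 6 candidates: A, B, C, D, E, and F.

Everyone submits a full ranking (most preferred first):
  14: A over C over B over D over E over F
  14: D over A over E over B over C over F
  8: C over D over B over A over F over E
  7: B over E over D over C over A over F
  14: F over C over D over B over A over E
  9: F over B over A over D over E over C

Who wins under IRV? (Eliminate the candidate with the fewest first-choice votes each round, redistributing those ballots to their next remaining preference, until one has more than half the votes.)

Round 1: A 14, B 7, C 8, D 14, E 0, F 23. E eliminated.
Round 2: A 14, B 7, C 8, D 14, F 23. B eliminated.
Round 3: A 14, C 8, D 21, F 23. C eliminated.
Round 4: A 14, D 29, F 23. A eliminated.
Round 5: D 43, F 23. D has a majority (≥34).

D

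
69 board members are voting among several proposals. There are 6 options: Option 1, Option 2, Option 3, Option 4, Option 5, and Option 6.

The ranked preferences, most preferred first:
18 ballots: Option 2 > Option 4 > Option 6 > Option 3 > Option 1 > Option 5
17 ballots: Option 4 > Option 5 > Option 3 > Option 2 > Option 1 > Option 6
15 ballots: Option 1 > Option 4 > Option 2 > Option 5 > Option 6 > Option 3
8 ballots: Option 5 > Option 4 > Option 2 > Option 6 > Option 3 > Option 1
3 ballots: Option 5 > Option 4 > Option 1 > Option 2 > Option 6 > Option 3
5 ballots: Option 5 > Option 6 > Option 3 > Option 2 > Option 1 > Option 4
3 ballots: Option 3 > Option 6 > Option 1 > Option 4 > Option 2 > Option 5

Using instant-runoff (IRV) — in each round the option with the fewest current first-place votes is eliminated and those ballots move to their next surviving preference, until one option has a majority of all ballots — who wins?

Round 1: Option 1 15, Option 2 18, Option 3 3, Option 4 17, Option 5 16, Option 6 0. Option 6 eliminated.
Round 2: Option 1 15, Option 2 18, Option 3 3, Option 4 17, Option 5 16. Option 3 eliminated.
Round 3: Option 1 18, Option 2 18, Option 4 17, Option 5 16. Option 5 eliminated.
Round 4: Option 1 18, Option 2 23, Option 4 28. Option 1 eliminated.
Round 5: Option 2 23, Option 4 46. Option 4 has a majority (≥35).

Option 4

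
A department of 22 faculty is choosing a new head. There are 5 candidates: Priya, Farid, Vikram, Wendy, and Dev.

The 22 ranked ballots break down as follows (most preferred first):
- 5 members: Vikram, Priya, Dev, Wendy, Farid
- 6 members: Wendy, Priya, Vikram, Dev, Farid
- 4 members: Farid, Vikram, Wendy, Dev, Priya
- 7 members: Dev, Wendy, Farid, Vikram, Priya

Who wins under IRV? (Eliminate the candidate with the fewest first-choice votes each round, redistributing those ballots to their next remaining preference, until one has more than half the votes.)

Vikram

Round 1: Priya 0, Farid 4, Vikram 5, Wendy 6, Dev 7. Priya eliminated.
Round 2: Farid 4, Vikram 5, Wendy 6, Dev 7. Farid eliminated.
Round 3: Vikram 9, Wendy 6, Dev 7. Wendy eliminated.
Round 4: Vikram 15, Dev 7. Vikram has a majority (≥12).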